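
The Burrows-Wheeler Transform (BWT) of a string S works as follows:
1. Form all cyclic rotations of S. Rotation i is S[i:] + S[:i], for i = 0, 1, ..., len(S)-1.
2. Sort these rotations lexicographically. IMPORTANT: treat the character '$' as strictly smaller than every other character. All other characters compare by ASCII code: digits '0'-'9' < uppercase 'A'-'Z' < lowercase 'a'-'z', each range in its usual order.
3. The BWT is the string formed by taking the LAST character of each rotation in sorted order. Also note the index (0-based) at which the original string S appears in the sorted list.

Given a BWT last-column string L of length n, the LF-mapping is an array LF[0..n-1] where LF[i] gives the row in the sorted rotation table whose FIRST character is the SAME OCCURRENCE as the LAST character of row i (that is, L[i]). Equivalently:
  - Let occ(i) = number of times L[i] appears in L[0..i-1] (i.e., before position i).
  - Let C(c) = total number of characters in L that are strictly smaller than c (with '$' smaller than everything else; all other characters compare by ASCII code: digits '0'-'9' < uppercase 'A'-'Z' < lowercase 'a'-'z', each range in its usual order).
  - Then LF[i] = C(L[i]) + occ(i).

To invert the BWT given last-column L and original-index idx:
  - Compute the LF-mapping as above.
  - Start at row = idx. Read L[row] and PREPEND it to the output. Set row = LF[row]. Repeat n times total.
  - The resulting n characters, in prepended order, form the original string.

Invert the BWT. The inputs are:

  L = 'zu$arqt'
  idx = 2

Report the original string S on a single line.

LF mapping: 6 5 0 1 3 2 4
Walk LF starting at row 2, prepending L[row]:
  step 1: row=2, L[2]='$', prepend. Next row=LF[2]=0
  step 2: row=0, L[0]='z', prepend. Next row=LF[0]=6
  step 3: row=6, L[6]='t', prepend. Next row=LF[6]=4
  step 4: row=4, L[4]='r', prepend. Next row=LF[4]=3
  step 5: row=3, L[3]='a', prepend. Next row=LF[3]=1
  step 6: row=1, L[1]='u', prepend. Next row=LF[1]=5
  step 7: row=5, L[5]='q', prepend. Next row=LF[5]=2
Reversed output: quartz$

Answer: quartz$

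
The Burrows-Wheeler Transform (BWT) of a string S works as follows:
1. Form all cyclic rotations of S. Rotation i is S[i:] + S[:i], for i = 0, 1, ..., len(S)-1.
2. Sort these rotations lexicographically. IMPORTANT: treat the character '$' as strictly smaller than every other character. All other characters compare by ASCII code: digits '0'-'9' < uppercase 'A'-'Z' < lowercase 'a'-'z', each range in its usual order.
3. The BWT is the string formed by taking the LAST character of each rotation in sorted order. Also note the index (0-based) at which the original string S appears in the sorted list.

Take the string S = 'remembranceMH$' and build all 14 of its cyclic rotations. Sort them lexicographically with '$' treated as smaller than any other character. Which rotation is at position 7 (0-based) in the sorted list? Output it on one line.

All 14 rotations (rotation i = S[i:]+S[:i]):
  rot[0] = remembranceMH$
  rot[1] = emembranceMH$r
  rot[2] = membranceMH$re
  rot[3] = embranceMH$rem
  rot[4] = mbranceMH$reme
  rot[5] = branceMH$remem
  rot[6] = ranceMH$rememb
  rot[7] = anceMH$remembr
  rot[8] = nceMH$remembra
  rot[9] = ceMH$remembran
  rot[10] = eMH$remembranc
  rot[11] = MH$remembrance
  rot[12] = H$remembranceM
  rot[13] = $remembranceMH
Sorted (with $ < everything):
  sorted[0] = $remembranceMH
  sorted[1] = H$remembranceM
  sorted[2] = MH$remembrance
  sorted[3] = anceMH$remembr
  sorted[4] = branceMH$remem
  sorted[5] = ceMH$remembran
  sorted[6] = eMH$remembranc
  sorted[7] = embranceMH$rem
  sorted[8] = emembranceMH$r
  sorted[9] = mbranceMH$reme
  sorted[10] = membranceMH$re
  sorted[11] = nceMH$remembra
  sorted[12] = ranceMH$rememb
  sorted[13] = remembranceMH$
sorted[7] = embranceMH$rem

Answer: embranceMH$rem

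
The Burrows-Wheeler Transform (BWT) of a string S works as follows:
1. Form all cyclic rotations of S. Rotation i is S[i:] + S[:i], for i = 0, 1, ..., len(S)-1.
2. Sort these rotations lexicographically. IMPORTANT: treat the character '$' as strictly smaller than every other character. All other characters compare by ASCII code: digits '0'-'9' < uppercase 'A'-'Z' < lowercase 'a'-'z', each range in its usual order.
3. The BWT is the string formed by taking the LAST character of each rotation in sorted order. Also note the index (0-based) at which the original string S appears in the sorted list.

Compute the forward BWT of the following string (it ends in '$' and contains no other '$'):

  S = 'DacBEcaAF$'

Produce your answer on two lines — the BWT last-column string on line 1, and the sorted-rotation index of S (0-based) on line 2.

All 10 rotations (rotation i = S[i:]+S[:i]):
  rot[0] = DacBEcaAF$
  rot[1] = acBEcaAF$D
  rot[2] = cBEcaAF$Da
  rot[3] = BEcaAF$Dac
  rot[4] = EcaAF$DacB
  rot[5] = caAF$DacBE
  rot[6] = aAF$DacBEc
  rot[7] = AF$DacBEca
  rot[8] = F$DacBEcaA
  rot[9] = $DacBEcaAF
Sorted (with $ < everything):
  sorted[0] = $DacBEcaAF  (last char: 'F')
  sorted[1] = AF$DacBEca  (last char: 'a')
  sorted[2] = BEcaAF$Dac  (last char: 'c')
  sorted[3] = DacBEcaAF$  (last char: '$')
  sorted[4] = EcaAF$DacB  (last char: 'B')
  sorted[5] = F$DacBEcaA  (last char: 'A')
  sorted[6] = aAF$DacBEc  (last char: 'c')
  sorted[7] = acBEcaAF$D  (last char: 'D')
  sorted[8] = cBEcaAF$Da  (last char: 'a')
  sorted[9] = caAF$DacBE  (last char: 'E')
Last column: Fac$BAcDaE
Original string S is at sorted index 3

Answer: Fac$BAcDaE
3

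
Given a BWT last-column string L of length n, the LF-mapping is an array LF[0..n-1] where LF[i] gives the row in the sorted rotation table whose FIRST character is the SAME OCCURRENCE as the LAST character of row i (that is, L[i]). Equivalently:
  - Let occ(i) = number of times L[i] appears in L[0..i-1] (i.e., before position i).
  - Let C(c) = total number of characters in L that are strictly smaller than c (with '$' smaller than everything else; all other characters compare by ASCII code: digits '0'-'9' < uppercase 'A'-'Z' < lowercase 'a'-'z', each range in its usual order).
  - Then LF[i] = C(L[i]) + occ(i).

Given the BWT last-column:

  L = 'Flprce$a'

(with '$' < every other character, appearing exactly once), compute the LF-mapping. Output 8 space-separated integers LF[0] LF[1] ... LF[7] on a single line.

Char counts: '$':1, 'F':1, 'a':1, 'c':1, 'e':1, 'l':1, 'p':1, 'r':1
C (first-col start): C('$')=0, C('F')=1, C('a')=2, C('c')=3, C('e')=4, C('l')=5, C('p')=6, C('r')=7
L[0]='F': occ=0, LF[0]=C('F')+0=1+0=1
L[1]='l': occ=0, LF[1]=C('l')+0=5+0=5
L[2]='p': occ=0, LF[2]=C('p')+0=6+0=6
L[3]='r': occ=0, LF[3]=C('r')+0=7+0=7
L[4]='c': occ=0, LF[4]=C('c')+0=3+0=3
L[5]='e': occ=0, LF[5]=C('e')+0=4+0=4
L[6]='$': occ=0, LF[6]=C('$')+0=0+0=0
L[7]='a': occ=0, LF[7]=C('a')+0=2+0=2

Answer: 1 5 6 7 3 4 0 2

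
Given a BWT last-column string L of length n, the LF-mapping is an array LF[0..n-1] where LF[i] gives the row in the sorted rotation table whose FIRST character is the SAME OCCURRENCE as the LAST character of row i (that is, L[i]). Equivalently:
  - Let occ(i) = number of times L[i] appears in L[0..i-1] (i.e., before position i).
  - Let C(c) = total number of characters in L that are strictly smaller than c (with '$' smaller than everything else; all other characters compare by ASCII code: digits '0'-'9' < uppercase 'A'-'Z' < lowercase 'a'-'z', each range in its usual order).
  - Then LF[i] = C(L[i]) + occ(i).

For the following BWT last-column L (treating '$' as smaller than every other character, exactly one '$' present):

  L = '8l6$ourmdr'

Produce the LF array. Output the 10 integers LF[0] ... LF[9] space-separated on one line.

Char counts: '$':1, '6':1, '8':1, 'd':1, 'l':1, 'm':1, 'o':1, 'r':2, 'u':1
C (first-col start): C('$')=0, C('6')=1, C('8')=2, C('d')=3, C('l')=4, C('m')=5, C('o')=6, C('r')=7, C('u')=9
L[0]='8': occ=0, LF[0]=C('8')+0=2+0=2
L[1]='l': occ=0, LF[1]=C('l')+0=4+0=4
L[2]='6': occ=0, LF[2]=C('6')+0=1+0=1
L[3]='$': occ=0, LF[3]=C('$')+0=0+0=0
L[4]='o': occ=0, LF[4]=C('o')+0=6+0=6
L[5]='u': occ=0, LF[5]=C('u')+0=9+0=9
L[6]='r': occ=0, LF[6]=C('r')+0=7+0=7
L[7]='m': occ=0, LF[7]=C('m')+0=5+0=5
L[8]='d': occ=0, LF[8]=C('d')+0=3+0=3
L[9]='r': occ=1, LF[9]=C('r')+1=7+1=8

Answer: 2 4 1 0 6 9 7 5 3 8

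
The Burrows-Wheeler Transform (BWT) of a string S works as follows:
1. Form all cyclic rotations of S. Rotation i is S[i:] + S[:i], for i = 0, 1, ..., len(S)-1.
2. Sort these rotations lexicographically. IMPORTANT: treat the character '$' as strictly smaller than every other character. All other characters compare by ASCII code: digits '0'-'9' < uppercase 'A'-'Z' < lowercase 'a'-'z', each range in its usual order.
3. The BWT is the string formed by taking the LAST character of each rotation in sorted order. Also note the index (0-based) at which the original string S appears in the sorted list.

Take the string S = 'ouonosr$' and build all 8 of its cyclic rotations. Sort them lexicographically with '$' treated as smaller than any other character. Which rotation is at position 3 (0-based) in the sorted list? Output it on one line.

Answer: osr$ouon

Derivation:
All 8 rotations (rotation i = S[i:]+S[:i]):
  rot[0] = ouonosr$
  rot[1] = uonosr$o
  rot[2] = onosr$ou
  rot[3] = nosr$ouo
  rot[4] = osr$ouon
  rot[5] = sr$ouono
  rot[6] = r$ouonos
  rot[7] = $ouonosr
Sorted (with $ < everything):
  sorted[0] = $ouonosr
  sorted[1] = nosr$ouo
  sorted[2] = onosr$ou
  sorted[3] = osr$ouon
  sorted[4] = ouonosr$
  sorted[5] = r$ouonos
  sorted[6] = sr$ouono
  sorted[7] = uonosr$o
sorted[3] = osr$ouon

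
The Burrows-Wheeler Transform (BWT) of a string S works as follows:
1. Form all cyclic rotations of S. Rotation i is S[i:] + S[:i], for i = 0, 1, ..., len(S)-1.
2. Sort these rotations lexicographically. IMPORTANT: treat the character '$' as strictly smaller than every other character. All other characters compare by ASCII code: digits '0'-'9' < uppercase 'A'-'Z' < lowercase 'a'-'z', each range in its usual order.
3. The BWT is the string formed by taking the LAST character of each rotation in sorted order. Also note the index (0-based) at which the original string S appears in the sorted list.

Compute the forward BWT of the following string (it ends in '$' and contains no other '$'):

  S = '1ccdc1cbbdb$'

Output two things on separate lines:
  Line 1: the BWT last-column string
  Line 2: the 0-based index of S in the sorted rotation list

Answer: bc$dcbd11cbc
2

Derivation:
All 12 rotations (rotation i = S[i:]+S[:i]):
  rot[0] = 1ccdc1cbbdb$
  rot[1] = ccdc1cbbdb$1
  rot[2] = cdc1cbbdb$1c
  rot[3] = dc1cbbdb$1cc
  rot[4] = c1cbbdb$1ccd
  rot[5] = 1cbbdb$1ccdc
  rot[6] = cbbdb$1ccdc1
  rot[7] = bbdb$1ccdc1c
  rot[8] = bdb$1ccdc1cb
  rot[9] = db$1ccdc1cbb
  rot[10] = b$1ccdc1cbbd
  rot[11] = $1ccdc1cbbdb
Sorted (with $ < everything):
  sorted[0] = $1ccdc1cbbdb  (last char: 'b')
  sorted[1] = 1cbbdb$1ccdc  (last char: 'c')
  sorted[2] = 1ccdc1cbbdb$  (last char: '$')
  sorted[3] = b$1ccdc1cbbd  (last char: 'd')
  sorted[4] = bbdb$1ccdc1c  (last char: 'c')
  sorted[5] = bdb$1ccdc1cb  (last char: 'b')
  sorted[6] = c1cbbdb$1ccd  (last char: 'd')
  sorted[7] = cbbdb$1ccdc1  (last char: '1')
  sorted[8] = ccdc1cbbdb$1  (last char: '1')
  sorted[9] = cdc1cbbdb$1c  (last char: 'c')
  sorted[10] = db$1ccdc1cbb  (last char: 'b')
  sorted[11] = dc1cbbdb$1cc  (last char: 'c')
Last column: bc$dcbd11cbc
Original string S is at sorted index 2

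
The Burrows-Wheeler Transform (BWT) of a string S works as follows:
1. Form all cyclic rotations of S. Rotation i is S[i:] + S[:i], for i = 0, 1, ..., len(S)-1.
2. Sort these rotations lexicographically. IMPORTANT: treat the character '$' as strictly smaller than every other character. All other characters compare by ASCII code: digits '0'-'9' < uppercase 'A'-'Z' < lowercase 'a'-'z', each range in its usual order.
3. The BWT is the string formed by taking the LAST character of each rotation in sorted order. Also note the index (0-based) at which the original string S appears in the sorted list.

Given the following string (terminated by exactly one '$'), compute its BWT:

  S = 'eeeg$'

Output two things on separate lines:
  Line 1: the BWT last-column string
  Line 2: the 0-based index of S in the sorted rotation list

Answer: g$eee
1

Derivation:
All 5 rotations (rotation i = S[i:]+S[:i]):
  rot[0] = eeeg$
  rot[1] = eeg$e
  rot[2] = eg$ee
  rot[3] = g$eee
  rot[4] = $eeeg
Sorted (with $ < everything):
  sorted[0] = $eeeg  (last char: 'g')
  sorted[1] = eeeg$  (last char: '$')
  sorted[2] = eeg$e  (last char: 'e')
  sorted[3] = eg$ee  (last char: 'e')
  sorted[4] = g$eee  (last char: 'e')
Last column: g$eee
Original string S is at sorted index 1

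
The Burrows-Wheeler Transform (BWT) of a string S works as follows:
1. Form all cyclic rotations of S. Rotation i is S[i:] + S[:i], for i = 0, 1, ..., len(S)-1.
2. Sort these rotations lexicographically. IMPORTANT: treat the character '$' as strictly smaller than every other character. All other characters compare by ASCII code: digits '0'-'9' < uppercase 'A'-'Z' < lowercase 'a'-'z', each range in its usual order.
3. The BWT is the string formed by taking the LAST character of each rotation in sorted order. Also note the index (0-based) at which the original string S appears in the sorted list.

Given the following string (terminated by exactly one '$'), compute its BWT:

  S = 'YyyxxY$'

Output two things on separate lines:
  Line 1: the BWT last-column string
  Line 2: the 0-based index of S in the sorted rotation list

Answer: Yx$xyyY
2

Derivation:
All 7 rotations (rotation i = S[i:]+S[:i]):
  rot[0] = YyyxxY$
  rot[1] = yyxxY$Y
  rot[2] = yxxY$Yy
  rot[3] = xxY$Yyy
  rot[4] = xY$Yyyx
  rot[5] = Y$Yyyxx
  rot[6] = $YyyxxY
Sorted (with $ < everything):
  sorted[0] = $YyyxxY  (last char: 'Y')
  sorted[1] = Y$Yyyxx  (last char: 'x')
  sorted[2] = YyyxxY$  (last char: '$')
  sorted[3] = xY$Yyyx  (last char: 'x')
  sorted[4] = xxY$Yyy  (last char: 'y')
  sorted[5] = yxxY$Yy  (last char: 'y')
  sorted[6] = yyxxY$Y  (last char: 'Y')
Last column: Yx$xyyY
Original string S is at sorted index 2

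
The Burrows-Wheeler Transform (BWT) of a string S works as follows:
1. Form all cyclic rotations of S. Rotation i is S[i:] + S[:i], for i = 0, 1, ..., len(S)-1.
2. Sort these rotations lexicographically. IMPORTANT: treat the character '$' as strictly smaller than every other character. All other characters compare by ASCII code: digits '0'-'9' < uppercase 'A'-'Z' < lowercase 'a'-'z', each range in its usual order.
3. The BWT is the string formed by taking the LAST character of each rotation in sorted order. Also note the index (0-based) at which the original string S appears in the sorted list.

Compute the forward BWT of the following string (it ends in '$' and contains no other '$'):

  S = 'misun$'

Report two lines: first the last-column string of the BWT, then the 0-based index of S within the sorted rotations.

All 6 rotations (rotation i = S[i:]+S[:i]):
  rot[0] = misun$
  rot[1] = isun$m
  rot[2] = sun$mi
  rot[3] = un$mis
  rot[4] = n$misu
  rot[5] = $misun
Sorted (with $ < everything):
  sorted[0] = $misun  (last char: 'n')
  sorted[1] = isun$m  (last char: 'm')
  sorted[2] = misun$  (last char: '$')
  sorted[3] = n$misu  (last char: 'u')
  sorted[4] = sun$mi  (last char: 'i')
  sorted[5] = un$mis  (last char: 's')
Last column: nm$uis
Original string S is at sorted index 2

Answer: nm$uis
2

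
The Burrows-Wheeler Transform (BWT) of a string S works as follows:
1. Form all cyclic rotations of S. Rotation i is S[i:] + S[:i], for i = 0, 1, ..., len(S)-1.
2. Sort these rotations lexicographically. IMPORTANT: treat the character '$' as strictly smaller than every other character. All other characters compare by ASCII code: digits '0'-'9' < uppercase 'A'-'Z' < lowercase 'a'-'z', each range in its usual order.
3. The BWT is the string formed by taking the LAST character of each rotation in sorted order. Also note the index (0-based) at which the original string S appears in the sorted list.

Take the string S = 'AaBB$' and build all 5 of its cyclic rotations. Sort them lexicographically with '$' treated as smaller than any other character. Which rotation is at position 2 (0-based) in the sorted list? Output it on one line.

Answer: B$AaB

Derivation:
All 5 rotations (rotation i = S[i:]+S[:i]):
  rot[0] = AaBB$
  rot[1] = aBB$A
  rot[2] = BB$Aa
  rot[3] = B$AaB
  rot[4] = $AaBB
Sorted (with $ < everything):
  sorted[0] = $AaBB
  sorted[1] = AaBB$
  sorted[2] = B$AaB
  sorted[3] = BB$Aa
  sorted[4] = aBB$A
sorted[2] = B$AaB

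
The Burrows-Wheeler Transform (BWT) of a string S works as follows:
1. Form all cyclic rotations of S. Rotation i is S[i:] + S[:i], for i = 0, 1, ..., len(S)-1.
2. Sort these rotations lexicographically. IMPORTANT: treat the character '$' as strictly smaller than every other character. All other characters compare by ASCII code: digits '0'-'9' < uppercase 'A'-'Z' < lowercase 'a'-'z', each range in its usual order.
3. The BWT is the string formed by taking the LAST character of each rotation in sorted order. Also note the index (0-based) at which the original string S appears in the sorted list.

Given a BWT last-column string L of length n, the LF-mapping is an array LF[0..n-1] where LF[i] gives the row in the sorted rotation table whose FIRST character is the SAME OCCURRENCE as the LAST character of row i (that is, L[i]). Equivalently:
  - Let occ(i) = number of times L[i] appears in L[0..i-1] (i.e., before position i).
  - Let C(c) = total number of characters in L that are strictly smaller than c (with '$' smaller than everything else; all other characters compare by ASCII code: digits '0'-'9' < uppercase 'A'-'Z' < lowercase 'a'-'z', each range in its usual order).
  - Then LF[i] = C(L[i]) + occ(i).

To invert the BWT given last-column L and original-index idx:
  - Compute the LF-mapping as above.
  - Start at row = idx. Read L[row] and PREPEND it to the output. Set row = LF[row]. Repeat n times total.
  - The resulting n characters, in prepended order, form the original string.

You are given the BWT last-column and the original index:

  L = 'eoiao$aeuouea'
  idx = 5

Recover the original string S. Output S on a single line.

Answer: eiaeuoaauooe$

Derivation:
LF mapping: 4 8 7 1 9 0 2 5 11 10 12 6 3
Walk LF starting at row 5, prepending L[row]:
  step 1: row=5, L[5]='$', prepend. Next row=LF[5]=0
  step 2: row=0, L[0]='e', prepend. Next row=LF[0]=4
  step 3: row=4, L[4]='o', prepend. Next row=LF[4]=9
  step 4: row=9, L[9]='o', prepend. Next row=LF[9]=10
  step 5: row=10, L[10]='u', prepend. Next row=LF[10]=12
  step 6: row=12, L[12]='a', prepend. Next row=LF[12]=3
  step 7: row=3, L[3]='a', prepend. Next row=LF[3]=1
  step 8: row=1, L[1]='o', prepend. Next row=LF[1]=8
  step 9: row=8, L[8]='u', prepend. Next row=LF[8]=11
  step 10: row=11, L[11]='e', prepend. Next row=LF[11]=6
  step 11: row=6, L[6]='a', prepend. Next row=LF[6]=2
  step 12: row=2, L[2]='i', prepend. Next row=LF[2]=7
  step 13: row=7, L[7]='e', prepend. Next row=LF[7]=5
Reversed output: eiaeuoaauooe$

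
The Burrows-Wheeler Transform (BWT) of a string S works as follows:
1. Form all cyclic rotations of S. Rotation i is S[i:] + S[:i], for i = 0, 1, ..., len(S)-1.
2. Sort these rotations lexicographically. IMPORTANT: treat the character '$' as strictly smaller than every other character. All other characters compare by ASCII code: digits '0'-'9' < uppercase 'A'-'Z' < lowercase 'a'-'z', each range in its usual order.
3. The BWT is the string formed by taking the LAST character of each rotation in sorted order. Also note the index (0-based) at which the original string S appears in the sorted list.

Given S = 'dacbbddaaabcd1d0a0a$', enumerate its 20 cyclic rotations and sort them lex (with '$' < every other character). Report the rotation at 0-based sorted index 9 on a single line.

Answer: acbbddaaabcd1d0a0a$d

Derivation:
All 20 rotations (rotation i = S[i:]+S[:i]):
  rot[0] = dacbbddaaabcd1d0a0a$
  rot[1] = acbbddaaabcd1d0a0a$d
  rot[2] = cbbddaaabcd1d0a0a$da
  rot[3] = bbddaaabcd1d0a0a$dac
  rot[4] = bddaaabcd1d0a0a$dacb
  rot[5] = ddaaabcd1d0a0a$dacbb
  rot[6] = daaabcd1d0a0a$dacbbd
  rot[7] = aaabcd1d0a0a$dacbbdd
  rot[8] = aabcd1d0a0a$dacbbdda
  rot[9] = abcd1d0a0a$dacbbddaa
  rot[10] = bcd1d0a0a$dacbbddaaa
  rot[11] = cd1d0a0a$dacbbddaaab
  rot[12] = d1d0a0a$dacbbddaaabc
  rot[13] = 1d0a0a$dacbbddaaabcd
  rot[14] = d0a0a$dacbbddaaabcd1
  rot[15] = 0a0a$dacbbddaaabcd1d
  rot[16] = a0a$dacbbddaaabcd1d0
  rot[17] = 0a$dacbbddaaabcd1d0a
  rot[18] = a$dacbbddaaabcd1d0a0
  rot[19] = $dacbbddaaabcd1d0a0a
Sorted (with $ < everything):
  sorted[0] = $dacbbddaaabcd1d0a0a
  sorted[1] = 0a$dacbbddaaabcd1d0a
  sorted[2] = 0a0a$dacbbddaaabcd1d
  sorted[3] = 1d0a0a$dacbbddaaabcd
  sorted[4] = a$dacbbddaaabcd1d0a0
  sorted[5] = a0a$dacbbddaaabcd1d0
  sorted[6] = aaabcd1d0a0a$dacbbdd
  sorted[7] = aabcd1d0a0a$dacbbdda
  sorted[8] = abcd1d0a0a$dacbbddaa
  sorted[9] = acbbddaaabcd1d0a0a$d
  sorted[10] = bbddaaabcd1d0a0a$dac
  sorted[11] = bcd1d0a0a$dacbbddaaa
  sorted[12] = bddaaabcd1d0a0a$dacb
  sorted[13] = cbbddaaabcd1d0a0a$da
  sorted[14] = cd1d0a0a$dacbbddaaab
  sorted[15] = d0a0a$dacbbddaaabcd1
  sorted[16] = d1d0a0a$dacbbddaaabc
  sorted[17] = daaabcd1d0a0a$dacbbd
  sorted[18] = dacbbddaaabcd1d0a0a$
  sorted[19] = ddaaabcd1d0a0a$dacbb
sorted[9] = acbbddaaabcd1d0a0a$d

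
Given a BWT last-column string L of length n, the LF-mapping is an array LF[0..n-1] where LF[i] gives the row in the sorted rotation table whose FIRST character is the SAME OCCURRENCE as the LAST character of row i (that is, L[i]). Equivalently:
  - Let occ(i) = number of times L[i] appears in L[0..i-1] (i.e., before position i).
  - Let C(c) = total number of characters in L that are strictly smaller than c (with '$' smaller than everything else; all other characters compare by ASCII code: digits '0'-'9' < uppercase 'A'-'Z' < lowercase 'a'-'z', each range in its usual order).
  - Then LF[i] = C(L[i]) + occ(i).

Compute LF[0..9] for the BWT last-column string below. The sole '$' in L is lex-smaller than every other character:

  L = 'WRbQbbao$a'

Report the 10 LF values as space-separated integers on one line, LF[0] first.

Answer: 3 2 6 1 7 8 4 9 0 5

Derivation:
Char counts: '$':1, 'Q':1, 'R':1, 'W':1, 'a':2, 'b':3, 'o':1
C (first-col start): C('$')=0, C('Q')=1, C('R')=2, C('W')=3, C('a')=4, C('b')=6, C('o')=9
L[0]='W': occ=0, LF[0]=C('W')+0=3+0=3
L[1]='R': occ=0, LF[1]=C('R')+0=2+0=2
L[2]='b': occ=0, LF[2]=C('b')+0=6+0=6
L[3]='Q': occ=0, LF[3]=C('Q')+0=1+0=1
L[4]='b': occ=1, LF[4]=C('b')+1=6+1=7
L[5]='b': occ=2, LF[5]=C('b')+2=6+2=8
L[6]='a': occ=0, LF[6]=C('a')+0=4+0=4
L[7]='o': occ=0, LF[7]=C('o')+0=9+0=9
L[8]='$': occ=0, LF[8]=C('$')+0=0+0=0
L[9]='a': occ=1, LF[9]=C('a')+1=4+1=5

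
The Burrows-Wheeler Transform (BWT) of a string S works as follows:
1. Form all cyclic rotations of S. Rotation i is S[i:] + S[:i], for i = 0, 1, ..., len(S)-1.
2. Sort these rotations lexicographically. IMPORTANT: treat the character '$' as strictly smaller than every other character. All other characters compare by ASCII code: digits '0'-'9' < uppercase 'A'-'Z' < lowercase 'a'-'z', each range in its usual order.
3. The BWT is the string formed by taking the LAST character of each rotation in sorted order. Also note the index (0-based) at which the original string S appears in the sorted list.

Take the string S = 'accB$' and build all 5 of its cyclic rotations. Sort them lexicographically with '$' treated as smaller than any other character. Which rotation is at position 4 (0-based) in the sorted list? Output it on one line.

All 5 rotations (rotation i = S[i:]+S[:i]):
  rot[0] = accB$
  rot[1] = ccB$a
  rot[2] = cB$ac
  rot[3] = B$acc
  rot[4] = $accB
Sorted (with $ < everything):
  sorted[0] = $accB
  sorted[1] = B$acc
  sorted[2] = accB$
  sorted[3] = cB$ac
  sorted[4] = ccB$a
sorted[4] = ccB$a

Answer: ccB$a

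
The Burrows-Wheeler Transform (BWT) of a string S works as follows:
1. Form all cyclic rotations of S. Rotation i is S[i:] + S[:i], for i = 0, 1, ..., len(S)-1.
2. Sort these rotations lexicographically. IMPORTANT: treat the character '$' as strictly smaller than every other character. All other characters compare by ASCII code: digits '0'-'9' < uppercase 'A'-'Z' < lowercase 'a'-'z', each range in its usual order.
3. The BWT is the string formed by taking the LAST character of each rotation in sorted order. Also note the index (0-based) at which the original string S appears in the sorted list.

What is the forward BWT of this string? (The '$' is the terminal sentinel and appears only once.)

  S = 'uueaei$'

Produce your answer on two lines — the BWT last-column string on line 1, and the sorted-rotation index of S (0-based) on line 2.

Answer: ieuaeu$
6

Derivation:
All 7 rotations (rotation i = S[i:]+S[:i]):
  rot[0] = uueaei$
  rot[1] = ueaei$u
  rot[2] = eaei$uu
  rot[3] = aei$uue
  rot[4] = ei$uuea
  rot[5] = i$uueae
  rot[6] = $uueaei
Sorted (with $ < everything):
  sorted[0] = $uueaei  (last char: 'i')
  sorted[1] = aei$uue  (last char: 'e')
  sorted[2] = eaei$uu  (last char: 'u')
  sorted[3] = ei$uuea  (last char: 'a')
  sorted[4] = i$uueae  (last char: 'e')
  sorted[5] = ueaei$u  (last char: 'u')
  sorted[6] = uueaei$  (last char: '$')
Last column: ieuaeu$
Original string S is at sorted index 6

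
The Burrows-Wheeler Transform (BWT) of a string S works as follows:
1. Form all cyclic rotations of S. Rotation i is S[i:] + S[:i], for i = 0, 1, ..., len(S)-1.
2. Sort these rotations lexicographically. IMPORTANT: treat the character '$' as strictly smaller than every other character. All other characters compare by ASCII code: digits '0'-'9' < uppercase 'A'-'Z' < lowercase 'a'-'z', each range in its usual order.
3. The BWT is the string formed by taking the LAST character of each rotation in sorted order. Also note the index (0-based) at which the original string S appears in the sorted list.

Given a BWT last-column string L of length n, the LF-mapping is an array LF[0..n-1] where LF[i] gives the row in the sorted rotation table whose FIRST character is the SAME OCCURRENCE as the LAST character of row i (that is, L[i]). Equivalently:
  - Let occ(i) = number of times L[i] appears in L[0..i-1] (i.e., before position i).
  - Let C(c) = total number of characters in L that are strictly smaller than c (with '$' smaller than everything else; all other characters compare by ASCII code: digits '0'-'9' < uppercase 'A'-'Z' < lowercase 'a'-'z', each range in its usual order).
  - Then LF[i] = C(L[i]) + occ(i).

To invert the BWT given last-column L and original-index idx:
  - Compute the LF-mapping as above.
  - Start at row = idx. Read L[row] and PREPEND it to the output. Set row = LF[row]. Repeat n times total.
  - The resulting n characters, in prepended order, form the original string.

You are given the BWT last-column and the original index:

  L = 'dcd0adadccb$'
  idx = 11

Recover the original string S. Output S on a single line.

LF mapping: 8 5 9 1 2 10 3 11 6 7 4 0
Walk LF starting at row 11, prepending L[row]:
  step 1: row=11, L[11]='$', prepend. Next row=LF[11]=0
  step 2: row=0, L[0]='d', prepend. Next row=LF[0]=8
  step 3: row=8, L[8]='c', prepend. Next row=LF[8]=6
  step 4: row=6, L[6]='a', prepend. Next row=LF[6]=3
  step 5: row=3, L[3]='0', prepend. Next row=LF[3]=1
  step 6: row=1, L[1]='c', prepend. Next row=LF[1]=5
  step 7: row=5, L[5]='d', prepend. Next row=LF[5]=10
  step 8: row=10, L[10]='b', prepend. Next row=LF[10]=4
  step 9: row=4, L[4]='a', prepend. Next row=LF[4]=2
  step 10: row=2, L[2]='d', prepend. Next row=LF[2]=9
  step 11: row=9, L[9]='c', prepend. Next row=LF[9]=7
  step 12: row=7, L[7]='d', prepend. Next row=LF[7]=11
Reversed output: dcdabdc0acd$

Answer: dcdabdc0acd$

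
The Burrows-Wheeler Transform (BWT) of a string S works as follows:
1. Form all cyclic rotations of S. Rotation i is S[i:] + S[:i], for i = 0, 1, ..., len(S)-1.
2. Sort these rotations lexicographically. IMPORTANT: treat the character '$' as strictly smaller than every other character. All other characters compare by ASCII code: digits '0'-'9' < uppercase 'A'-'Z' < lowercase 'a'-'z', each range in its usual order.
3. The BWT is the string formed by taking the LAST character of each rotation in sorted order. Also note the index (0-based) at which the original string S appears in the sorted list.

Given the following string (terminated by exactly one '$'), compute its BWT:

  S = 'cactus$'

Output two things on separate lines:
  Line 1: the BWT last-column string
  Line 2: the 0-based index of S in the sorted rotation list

Answer: sc$auct
2

Derivation:
All 7 rotations (rotation i = S[i:]+S[:i]):
  rot[0] = cactus$
  rot[1] = actus$c
  rot[2] = ctus$ca
  rot[3] = tus$cac
  rot[4] = us$cact
  rot[5] = s$cactu
  rot[6] = $cactus
Sorted (with $ < everything):
  sorted[0] = $cactus  (last char: 's')
  sorted[1] = actus$c  (last char: 'c')
  sorted[2] = cactus$  (last char: '$')
  sorted[3] = ctus$ca  (last char: 'a')
  sorted[4] = s$cactu  (last char: 'u')
  sorted[5] = tus$cac  (last char: 'c')
  sorted[6] = us$cact  (last char: 't')
Last column: sc$auct
Original string S is at sorted index 2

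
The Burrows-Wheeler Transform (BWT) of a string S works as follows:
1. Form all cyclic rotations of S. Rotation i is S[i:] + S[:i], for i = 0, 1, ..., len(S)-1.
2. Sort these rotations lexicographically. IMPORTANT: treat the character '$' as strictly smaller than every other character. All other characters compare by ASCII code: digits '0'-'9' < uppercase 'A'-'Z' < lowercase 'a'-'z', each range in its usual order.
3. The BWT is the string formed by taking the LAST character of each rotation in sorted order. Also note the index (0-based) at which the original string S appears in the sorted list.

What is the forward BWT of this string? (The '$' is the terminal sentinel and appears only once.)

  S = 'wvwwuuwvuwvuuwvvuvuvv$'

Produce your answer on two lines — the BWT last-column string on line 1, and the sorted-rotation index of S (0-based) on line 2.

All 22 rotations (rotation i = S[i:]+S[:i]):
  rot[0] = wvwwuuwvuwvuuwvvuvuvv$
  rot[1] = vwwuuwvuwvuuwvvuvuvv$w
  rot[2] = wwuuwvuwvuuwvvuvuvv$wv
  rot[3] = wuuwvuwvuuwvvuvuvv$wvw
  rot[4] = uuwvuwvuuwvvuvuvv$wvww
  rot[5] = uwvuwvuuwvvuvuvv$wvwwu
  rot[6] = wvuwvuuwvvuvuvv$wvwwuu
  rot[7] = vuwvuuwvvuvuvv$wvwwuuw
  rot[8] = uwvuuwvvuvuvv$wvwwuuwv
  rot[9] = wvuuwvvuvuvv$wvwwuuwvu
  rot[10] = vuuwvvuvuvv$wvwwuuwvuw
  rot[11] = uuwvvuvuvv$wvwwuuwvuwv
  rot[12] = uwvvuvuvv$wvwwuuwvuwvu
  rot[13] = wvvuvuvv$wvwwuuwvuwvuu
  rot[14] = vvuvuvv$wvwwuuwvuwvuuw
  rot[15] = vuvuvv$wvwwuuwvuwvuuwv
  rot[16] = uvuvv$wvwwuuwvuwvuuwvv
  rot[17] = vuvv$wvwwuuwvuwvuuwvvu
  rot[18] = uvv$wvwwuuwvuwvuuwvvuv
  rot[19] = vv$wvwwuuwvuwvuuwvvuvu
  rot[20] = v$wvwwuuwvuwvuuwvvuvuv
  rot[21] = $wvwwuuwvuwvuuwvvuvuvv
Sorted (with $ < everything):
  sorted[0] = $wvwwuuwvuwvuuwvvuvuvv  (last char: 'v')
  sorted[1] = uuwvuwvuuwvvuvuvv$wvww  (last char: 'w')
  sorted[2] = uuwvvuvuvv$wvwwuuwvuwv  (last char: 'v')
  sorted[3] = uvuvv$wvwwuuwvuwvuuwvv  (last char: 'v')
  sorted[4] = uvv$wvwwuuwvuwvuuwvvuv  (last char: 'v')
  sorted[5] = uwvuuwvvuvuvv$wvwwuuwv  (last char: 'v')
  sorted[6] = uwvuwvuuwvvuvuvv$wvwwu  (last char: 'u')
  sorted[7] = uwvvuvuvv$wvwwuuwvuwvu  (last char: 'u')
  sorted[8] = v$wvwwuuwvuwvuuwvvuvuv  (last char: 'v')
  sorted[9] = vuuwvvuvuvv$wvwwuuwvuw  (last char: 'w')
  sorted[10] = vuvuvv$wvwwuuwvuwvuuwv  (last char: 'v')
  sorted[11] = vuvv$wvwwuuwvuwvuuwvvu  (last char: 'u')
  sorted[12] = vuwvuuwvvuvuvv$wvwwuuw  (last char: 'w')
  sorted[13] = vv$wvwwuuwvuwvuuwvvuvu  (last char: 'u')
  sorted[14] = vvuvuvv$wvwwuuwvuwvuuw  (last char: 'w')
  sorted[15] = vwwuuwvuwvuuwvvuvuvv$w  (last char: 'w')
  sorted[16] = wuuwvuwvuuwvvuvuvv$wvw  (last char: 'w')
  sorted[17] = wvuuwvvuvuvv$wvwwuuwvu  (last char: 'u')
  sorted[18] = wvuwvuuwvvuvuvv$wvwwuu  (last char: 'u')
  sorted[19] = wvvuvuvv$wvwwuuwvuwvuu  (last char: 'u')
  sorted[20] = wvwwuuwvuwvuuwvvuvuvv$  (last char: '$')
  sorted[21] = wwuuwvuwvuuwvvuvuvv$wv  (last char: 'v')
Last column: vwvvvvuuvwvuwuwwwuuu$v
Original string S is at sorted index 20

Answer: vwvvvvuuvwvuwuwwwuuu$v
20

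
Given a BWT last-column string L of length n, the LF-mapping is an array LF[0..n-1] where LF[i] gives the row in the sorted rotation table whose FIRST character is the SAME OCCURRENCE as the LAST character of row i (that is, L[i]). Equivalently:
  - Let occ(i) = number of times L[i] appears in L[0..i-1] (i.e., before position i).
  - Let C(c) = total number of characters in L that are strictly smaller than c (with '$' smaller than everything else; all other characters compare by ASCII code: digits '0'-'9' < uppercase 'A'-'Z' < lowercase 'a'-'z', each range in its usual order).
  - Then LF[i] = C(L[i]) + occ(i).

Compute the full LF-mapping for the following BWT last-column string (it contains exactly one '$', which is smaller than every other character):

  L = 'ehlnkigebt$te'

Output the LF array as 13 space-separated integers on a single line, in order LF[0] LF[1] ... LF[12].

Char counts: '$':1, 'b':1, 'e':3, 'g':1, 'h':1, 'i':1, 'k':1, 'l':1, 'n':1, 't':2
C (first-col start): C('$')=0, C('b')=1, C('e')=2, C('g')=5, C('h')=6, C('i')=7, C('k')=8, C('l')=9, C('n')=10, C('t')=11
L[0]='e': occ=0, LF[0]=C('e')+0=2+0=2
L[1]='h': occ=0, LF[1]=C('h')+0=6+0=6
L[2]='l': occ=0, LF[2]=C('l')+0=9+0=9
L[3]='n': occ=0, LF[3]=C('n')+0=10+0=10
L[4]='k': occ=0, LF[4]=C('k')+0=8+0=8
L[5]='i': occ=0, LF[5]=C('i')+0=7+0=7
L[6]='g': occ=0, LF[6]=C('g')+0=5+0=5
L[7]='e': occ=1, LF[7]=C('e')+1=2+1=3
L[8]='b': occ=0, LF[8]=C('b')+0=1+0=1
L[9]='t': occ=0, LF[9]=C('t')+0=11+0=11
L[10]='$': occ=0, LF[10]=C('$')+0=0+0=0
L[11]='t': occ=1, LF[11]=C('t')+1=11+1=12
L[12]='e': occ=2, LF[12]=C('e')+2=2+2=4

Answer: 2 6 9 10 8 7 5 3 1 11 0 12 4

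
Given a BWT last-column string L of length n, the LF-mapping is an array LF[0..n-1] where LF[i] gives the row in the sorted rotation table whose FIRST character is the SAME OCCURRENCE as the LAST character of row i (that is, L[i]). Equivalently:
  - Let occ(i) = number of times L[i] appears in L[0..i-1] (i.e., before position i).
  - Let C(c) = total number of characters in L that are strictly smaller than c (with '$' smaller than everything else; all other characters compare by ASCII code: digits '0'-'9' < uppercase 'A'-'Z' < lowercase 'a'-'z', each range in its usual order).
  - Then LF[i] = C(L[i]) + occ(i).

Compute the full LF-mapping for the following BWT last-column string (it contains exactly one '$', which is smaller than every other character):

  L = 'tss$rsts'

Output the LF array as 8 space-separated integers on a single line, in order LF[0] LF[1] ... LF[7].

Char counts: '$':1, 'r':1, 's':4, 't':2
C (first-col start): C('$')=0, C('r')=1, C('s')=2, C('t')=6
L[0]='t': occ=0, LF[0]=C('t')+0=6+0=6
L[1]='s': occ=0, LF[1]=C('s')+0=2+0=2
L[2]='s': occ=1, LF[2]=C('s')+1=2+1=3
L[3]='$': occ=0, LF[3]=C('$')+0=0+0=0
L[4]='r': occ=0, LF[4]=C('r')+0=1+0=1
L[5]='s': occ=2, LF[5]=C('s')+2=2+2=4
L[6]='t': occ=1, LF[6]=C('t')+1=6+1=7
L[7]='s': occ=3, LF[7]=C('s')+3=2+3=5

Answer: 6 2 3 0 1 4 7 5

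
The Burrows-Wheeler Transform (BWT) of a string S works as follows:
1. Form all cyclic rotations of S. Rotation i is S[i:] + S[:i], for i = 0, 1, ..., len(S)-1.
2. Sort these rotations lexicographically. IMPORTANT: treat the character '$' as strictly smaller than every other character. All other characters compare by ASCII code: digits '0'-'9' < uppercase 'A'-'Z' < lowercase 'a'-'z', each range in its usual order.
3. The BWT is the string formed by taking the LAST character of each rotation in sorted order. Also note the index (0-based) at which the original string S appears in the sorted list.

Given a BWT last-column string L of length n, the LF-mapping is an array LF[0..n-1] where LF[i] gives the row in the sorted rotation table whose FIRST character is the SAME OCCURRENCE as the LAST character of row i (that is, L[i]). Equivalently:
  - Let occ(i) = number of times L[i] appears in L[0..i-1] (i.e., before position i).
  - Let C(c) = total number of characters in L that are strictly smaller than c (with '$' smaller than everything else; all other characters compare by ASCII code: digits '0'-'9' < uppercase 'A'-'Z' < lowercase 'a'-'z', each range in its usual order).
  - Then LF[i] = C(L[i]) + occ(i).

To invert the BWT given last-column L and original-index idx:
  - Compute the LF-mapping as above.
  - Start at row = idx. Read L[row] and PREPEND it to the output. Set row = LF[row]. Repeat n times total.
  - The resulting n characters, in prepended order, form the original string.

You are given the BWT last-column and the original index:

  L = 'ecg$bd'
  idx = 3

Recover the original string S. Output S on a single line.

Answer: dgcbe$

Derivation:
LF mapping: 4 2 5 0 1 3
Walk LF starting at row 3, prepending L[row]:
  step 1: row=3, L[3]='$', prepend. Next row=LF[3]=0
  step 2: row=0, L[0]='e', prepend. Next row=LF[0]=4
  step 3: row=4, L[4]='b', prepend. Next row=LF[4]=1
  step 4: row=1, L[1]='c', prepend. Next row=LF[1]=2
  step 5: row=2, L[2]='g', prepend. Next row=LF[2]=5
  step 6: row=5, L[5]='d', prepend. Next row=LF[5]=3
Reversed output: dgcbe$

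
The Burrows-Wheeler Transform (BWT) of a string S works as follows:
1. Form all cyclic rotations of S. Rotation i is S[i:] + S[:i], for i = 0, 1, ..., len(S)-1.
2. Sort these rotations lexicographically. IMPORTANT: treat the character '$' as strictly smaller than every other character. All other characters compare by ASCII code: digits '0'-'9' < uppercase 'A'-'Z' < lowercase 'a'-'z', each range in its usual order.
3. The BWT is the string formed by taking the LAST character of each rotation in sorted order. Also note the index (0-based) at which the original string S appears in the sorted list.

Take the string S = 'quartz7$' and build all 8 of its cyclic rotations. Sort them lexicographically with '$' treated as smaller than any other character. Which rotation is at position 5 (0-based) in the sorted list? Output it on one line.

Answer: tz7$quar

Derivation:
All 8 rotations (rotation i = S[i:]+S[:i]):
  rot[0] = quartz7$
  rot[1] = uartz7$q
  rot[2] = artz7$qu
  rot[3] = rtz7$qua
  rot[4] = tz7$quar
  rot[5] = z7$quart
  rot[6] = 7$quartz
  rot[7] = $quartz7
Sorted (with $ < everything):
  sorted[0] = $quartz7
  sorted[1] = 7$quartz
  sorted[2] = artz7$qu
  sorted[3] = quartz7$
  sorted[4] = rtz7$qua
  sorted[5] = tz7$quar
  sorted[6] = uartz7$q
  sorted[7] = z7$quart
sorted[5] = tz7$quar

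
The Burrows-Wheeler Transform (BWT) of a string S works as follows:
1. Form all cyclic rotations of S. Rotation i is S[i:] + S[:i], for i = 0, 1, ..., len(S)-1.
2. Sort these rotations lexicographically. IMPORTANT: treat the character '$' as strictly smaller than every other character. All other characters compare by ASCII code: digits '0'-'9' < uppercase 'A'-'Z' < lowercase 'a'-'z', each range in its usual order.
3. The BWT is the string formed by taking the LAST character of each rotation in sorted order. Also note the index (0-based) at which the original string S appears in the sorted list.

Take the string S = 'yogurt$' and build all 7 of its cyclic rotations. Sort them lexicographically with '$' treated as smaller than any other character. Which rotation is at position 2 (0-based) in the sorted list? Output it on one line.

Answer: ogurt$y

Derivation:
All 7 rotations (rotation i = S[i:]+S[:i]):
  rot[0] = yogurt$
  rot[1] = ogurt$y
  rot[2] = gurt$yo
  rot[3] = urt$yog
  rot[4] = rt$yogu
  rot[5] = t$yogur
  rot[6] = $yogurt
Sorted (with $ < everything):
  sorted[0] = $yogurt
  sorted[1] = gurt$yo
  sorted[2] = ogurt$y
  sorted[3] = rt$yogu
  sorted[4] = t$yogur
  sorted[5] = urt$yog
  sorted[6] = yogurt$
sorted[2] = ogurt$y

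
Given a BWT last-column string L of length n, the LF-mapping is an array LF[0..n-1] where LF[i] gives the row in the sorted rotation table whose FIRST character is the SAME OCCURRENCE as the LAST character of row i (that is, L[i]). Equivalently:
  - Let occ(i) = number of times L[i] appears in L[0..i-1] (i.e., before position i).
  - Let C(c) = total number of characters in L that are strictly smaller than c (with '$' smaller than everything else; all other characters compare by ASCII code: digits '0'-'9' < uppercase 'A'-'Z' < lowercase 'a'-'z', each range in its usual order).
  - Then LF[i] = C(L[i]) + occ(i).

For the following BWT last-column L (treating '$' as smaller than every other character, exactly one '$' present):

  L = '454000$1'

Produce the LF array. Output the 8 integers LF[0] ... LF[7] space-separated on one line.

Answer: 5 7 6 1 2 3 0 4

Derivation:
Char counts: '$':1, '0':3, '1':1, '4':2, '5':1
C (first-col start): C('$')=0, C('0')=1, C('1')=4, C('4')=5, C('5')=7
L[0]='4': occ=0, LF[0]=C('4')+0=5+0=5
L[1]='5': occ=0, LF[1]=C('5')+0=7+0=7
L[2]='4': occ=1, LF[2]=C('4')+1=5+1=6
L[3]='0': occ=0, LF[3]=C('0')+0=1+0=1
L[4]='0': occ=1, LF[4]=C('0')+1=1+1=2
L[5]='0': occ=2, LF[5]=C('0')+2=1+2=3
L[6]='$': occ=0, LF[6]=C('$')+0=0+0=0
L[7]='1': occ=0, LF[7]=C('1')+0=4+0=4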